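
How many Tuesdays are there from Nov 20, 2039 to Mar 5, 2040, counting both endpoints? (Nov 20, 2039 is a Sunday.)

Nov 20, 2039 is a Sunday; the first Tuesday on or after it is Nov 22, 2039 (2 days later).
From Nov 22, 2039 to Mar 5, 2040: 8 + 31 + 31 + 29 + 5 = 104 days (rest of Nov, Dec, Jan, Feb, Mar).
104 ÷ 7 = 14 full weeks with remainder 6, so 14 more Tuesdays after the first → 15.

15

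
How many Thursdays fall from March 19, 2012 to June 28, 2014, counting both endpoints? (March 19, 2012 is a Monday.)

March 19, 2012 is a Monday; the first Thursday on or after it is March 22, 2012 (3 days later).
From March 22, 2012 to June 28, 2014: 284 + 365 + 179 = 828 days (rest of 2012, 2013, to June 28, 2014 in 2014).
828 ÷ 7 = 118 full weeks with remainder 2, so 118 more Thursdays after the first → 119.

119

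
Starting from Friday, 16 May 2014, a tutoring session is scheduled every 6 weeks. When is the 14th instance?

13 November 2015

The 14th occurrence is 13 intervals after the first: 13 × 42 = 546 days after 16 May 2014.
May has 31 days — 15 days to the end of May leaves 531.
From end of May to end of 2014 is 214 days (317 left).
January has 31 days (286 left).
February has 28 days (258 left).
March has 31 days (227 left).
April has 30 days (197 left).
May has 31 days (166 left).
June has 30 days (136 left).
July has 31 days (105 left).
August has 31 days (74 left).
September has 30 days (44 left).
October has 31 days (13 left).
13 days into November → 13 November 2015.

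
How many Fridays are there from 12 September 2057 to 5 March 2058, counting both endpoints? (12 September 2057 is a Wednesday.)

12 September 2057 is a Wednesday; the first Friday on or after it is 14 September 2057 (2 days later).
From 14 September 2057 to 5 March 2058: 16 + 31 + 30 + 31 + 31 + 28 + 5 = 172 days (rest of September, October, November, December, January, February, March).
172 ÷ 7 = 24 full weeks with remainder 4, so 24 more Fridays after the first → 25.

25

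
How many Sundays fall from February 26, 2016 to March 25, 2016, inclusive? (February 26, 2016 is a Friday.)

4

February 26, 2016 is a Friday; the first Sunday on or after it is February 28, 2016 (2 days later).
From February 28, 2016 to March 25, 2016: 1 + 25 = 26 days (rest of February, March).
26 ÷ 7 = 3 full weeks with remainder 5, so 3 more Sundays after the first → 4.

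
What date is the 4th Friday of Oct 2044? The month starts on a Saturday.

Oct 28, 2044

Oct 2044 begins on a Saturday, so the first Friday is Oct 7 (6 days later).
The 4th Friday is 3 weeks later: 7 + 21 = 28.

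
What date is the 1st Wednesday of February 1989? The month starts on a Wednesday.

1989-02-01

February 1989 begins on a Wednesday, so the first Wednesday is February 1.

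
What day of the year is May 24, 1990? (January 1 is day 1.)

144

Days in months before May: 31 + 28 + 31 + 30 = 120.
Plus 24 days into May → day 144.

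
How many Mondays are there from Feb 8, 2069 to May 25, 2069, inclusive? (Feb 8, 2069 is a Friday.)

Feb 8, 2069 is a Friday; the first Monday on or after it is Feb 11, 2069 (3 days later).
From Feb 11, 2069 to May 25, 2069: 17 + 31 + 30 + 25 = 103 days (rest of Feb, Mar, Apr, May).
103 ÷ 7 = 14 full weeks with remainder 5, so 14 more Mondays after the first → 15.

15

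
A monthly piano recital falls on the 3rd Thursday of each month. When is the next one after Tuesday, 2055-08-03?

2055-08-19

August 2055 starts on a Sunday; its first Thursday is the 5th, so the 3rd Thursday is the 19th — 2055-08-19.
2055-08-19 is after 2055-08-03, so that is the next one.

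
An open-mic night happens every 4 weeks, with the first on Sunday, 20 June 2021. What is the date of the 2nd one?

The 2nd occurrence is 1 interval after the first: 1 × 28 = 28 days after 20 June 2021.
June has 30 days — 10 days to the end of June leaves 18.
18 days into July → 18 July 2021.

18 July 2021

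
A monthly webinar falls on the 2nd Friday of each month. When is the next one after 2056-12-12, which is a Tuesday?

December 2056 starts on a Friday; its first Friday is the 1st, so the 2nd Friday is the 8th — 2056-12-08.
That is not after 2056-12-12, so look at January 2057.
January 2057 starts on a Monday; its first Friday is the 5th, so the 2nd Friday is the 12th — 2057-01-12.

2057-01-12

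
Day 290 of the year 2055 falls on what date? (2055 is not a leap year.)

January has 31 days (290 − 31 = 259 remain).
February has 28 days (259 − 28 = 231 remain).
March has 31 days (231 − 31 = 200 remain).
April has 30 days (200 − 30 = 170 remain).
May has 31 days (170 − 31 = 139 remain).
June has 30 days (139 − 30 = 109 remain).
July has 31 days (109 − 31 = 78 remain).
August has 31 days (78 − 31 = 47 remain).
September has 30 days (47 − 30 = 17 remain).
17 into October → October 17.

2055-10-17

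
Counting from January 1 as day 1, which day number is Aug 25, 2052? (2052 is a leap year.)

Days in months before Aug: 31 + 29 + 31 + 30 + 31 + 30 + 31 = 213.
Plus 25 days into Aug → day 238.

238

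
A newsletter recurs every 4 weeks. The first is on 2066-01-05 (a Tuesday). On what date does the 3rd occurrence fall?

The 3rd occurrence is 2 intervals after the first: 2 × 28 = 56 days after 2066-01-05.
January has 31 days — 26 days to the end of January leaves 30.
February has 28 days (2 left).
2 days into March → 2066-03-02.

2066-03-02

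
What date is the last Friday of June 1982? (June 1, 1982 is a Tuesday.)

June 25, 1982

June 1982 begins on a Tuesday, so the first Friday is June 4 (3 days later).
June 1982 has 30 days. Adding weeks: 4, 11, 18, 25 — the last one ≤ 30 is the 25th.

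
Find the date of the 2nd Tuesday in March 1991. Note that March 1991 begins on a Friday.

March 1991 begins on a Friday, so the first Tuesday is March 5 (4 days later).
The 2nd Tuesday is 1 weeks later: 5 + 7 = 12.

March 12, 1991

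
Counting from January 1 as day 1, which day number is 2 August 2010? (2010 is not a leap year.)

214

Days in months before August: 31 + 28 + 31 + 30 + 31 + 30 + 31 = 212.
Plus 2 days into August → day 214.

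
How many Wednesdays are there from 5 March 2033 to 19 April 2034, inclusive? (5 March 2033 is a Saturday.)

5 March 2033 is a Saturday; the first Wednesday on or after it is 9 March 2033 (4 days later).
From 9 March 2033 to 19 April 2034: 297 + 109 = 406 days (rest of 2033, to 19 April 2034 in 2034).
406 ÷ 7 = 58 full weeks with remainder 0, so 58 more Wednesdays after the first → 59.

59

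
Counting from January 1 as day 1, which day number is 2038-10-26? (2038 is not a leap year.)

299

Days in months before October: 31 + 28 + 31 + 30 + 31 + 30 + 31 + 31 + 30 = 273.
Plus 26 days into October → day 299.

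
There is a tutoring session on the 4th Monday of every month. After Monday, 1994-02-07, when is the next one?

February 1994 starts on a Tuesday; its first Monday is the 7th, so the 4th Monday is the 28th — 1994-02-28.
1994-02-28 is after 1994-02-07, so that is the next one.

1994-02-28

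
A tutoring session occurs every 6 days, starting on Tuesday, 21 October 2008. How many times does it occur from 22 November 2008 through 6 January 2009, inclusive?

Occurrences land 6·i days after 21 October 2008 for i = 0, 1, 2, …
22 November 2008 is 32 days after the start; 32 ÷ 6 = 5 remainder 2; since the remainder is 2, round up to i = 6. First occurrence in the window: #7 on 26 November 2008 (6×6 = 36 days in).
6 January 2009 is 77 days after the start; 77 ÷ 6 = 12 remainder 5. Last occurrence in the window: #13 on 1 January 2009.
Occurrences #7 through #13: 7 in total.

7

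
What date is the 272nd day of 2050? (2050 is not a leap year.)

September 29, 2050

January has 31 days (272 − 31 = 241 remain).
February has 28 days (241 − 28 = 213 remain).
March has 31 days (213 − 31 = 182 remain).
April has 30 days (182 − 30 = 152 remain).
May has 31 days (152 − 31 = 121 remain).
June has 30 days (121 − 30 = 91 remain).
July has 31 days (91 − 31 = 60 remain).
August has 31 days (60 − 31 = 29 remain).
29 into September → September 29.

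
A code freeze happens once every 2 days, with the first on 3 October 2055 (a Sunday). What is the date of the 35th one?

The 35th occurrence is 34 intervals after the first: 34 × 2 = 68 days after 3 October 2055.
October has 31 days — 28 days to the end of October leaves 40.
November has 30 days (10 left).
10 days into December → 10 December 2055.

10 December 2055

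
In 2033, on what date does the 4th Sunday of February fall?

February 2033 begins on a Tuesday, so the first Sunday is February 6 (5 days later).
The 4th Sunday is 3 weeks later: 6 + 21 = 27.

February 27, 2033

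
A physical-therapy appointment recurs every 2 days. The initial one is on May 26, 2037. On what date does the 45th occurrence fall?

August 22, 2037

The 45th occurrence is 44 intervals after the first: 44 × 2 = 88 days after May 26, 2037.
May has 31 days — 5 days to the end of May leaves 83.
June has 30 days (53 left).
July has 31 days (22 left).
22 days into August → August 22, 2037.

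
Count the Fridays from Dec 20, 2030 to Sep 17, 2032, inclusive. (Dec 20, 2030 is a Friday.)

92

Dec 20, 2030 is a Friday; the first Friday on or after it is Dec 20, 2030.
From Dec 20, 2030 to Sep 17, 2032: 11 + 365 + 261 = 637 days (rest of 2030, 2031, to Sep 17, 2032 in 2032).
637 ÷ 7 = 91 full weeks with remainder 0, so 91 more Fridays after the first → 92.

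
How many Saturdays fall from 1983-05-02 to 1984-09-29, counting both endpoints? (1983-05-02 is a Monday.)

74

1983-05-02 is a Monday; the first Saturday on or after it is 1983-05-07 (5 days later).
From 1983-05-07 to 1984-09-29: 238 + 273 = 511 days (rest of 1983, to 1984-09-29 in 1984).
511 ÷ 7 = 73 full weeks with remainder 0, so 73 more Saturdays after the first → 74.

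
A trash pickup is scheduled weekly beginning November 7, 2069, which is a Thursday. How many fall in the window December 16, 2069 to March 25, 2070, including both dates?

14

Occurrences land 7·i days after November 7, 2069 for i = 0, 1, 2, …
December 16, 2069 is 39 days after the start; 39 ÷ 7 = 5 remainder 4; since the remainder is 4, round up to i = 6. First occurrence in the window: #7 on December 19, 2069 (6×7 = 42 days in).
March 25, 2070 is 138 days after the start; 138 ÷ 7 = 19 remainder 5. Last occurrence in the window: #20 on March 20, 2070.
Occurrences #7 through #20: 14 in total.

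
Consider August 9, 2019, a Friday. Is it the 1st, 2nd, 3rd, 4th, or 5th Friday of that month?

2nd

Day 9 falls in week ⌈9/7⌉ of the month.
Days 1–7 hold the 1st Friday, 8–14 the 2nd, 15–21 the 3rd, 22–28 the 4th, 29–31 the 5th.
9 is in the range for the 2nd.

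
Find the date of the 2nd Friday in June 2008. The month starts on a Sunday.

June 2008 begins on a Sunday, so the first Friday is June 6 (5 days later).
The 2nd Friday is 1 weeks later: 6 + 7 = 13.

2008-06-13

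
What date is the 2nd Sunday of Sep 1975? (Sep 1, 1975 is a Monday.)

Sep 1975 begins on a Monday, so the first Sunday is Sep 7 (6 days later).
The 2nd Sunday is 1 weeks later: 7 + 7 = 14.

Sep 14, 1975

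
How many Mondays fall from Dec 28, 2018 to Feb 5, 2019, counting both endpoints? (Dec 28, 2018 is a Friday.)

6

Dec 28, 2018 is a Friday; the first Monday on or after it is Dec 31, 2018 (3 days later).
From Dec 31, 2018 to Feb 5, 2019: 0 + 31 + 5 = 36 days (rest of Dec, Jan, Feb).
36 ÷ 7 = 5 full weeks with remainder 1, so 5 more Mondays after the first → 6.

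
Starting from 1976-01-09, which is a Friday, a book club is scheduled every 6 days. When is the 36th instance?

1976-08-06

The 36th occurrence is 35 intervals after the first: 35 × 6 = 210 days after 1976-01-09.
January has 31 days — 22 days to the end of January leaves 188.
February has 29 days (159 left).
March has 31 days (128 left).
April has 30 days (98 left).
May has 31 days (67 left).
June has 30 days (37 left).
July has 31 days (6 left).
6 days into August → 1976-08-06.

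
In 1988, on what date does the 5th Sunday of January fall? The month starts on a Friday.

January 1988 begins on a Friday, so the first Sunday is January 3 (2 days later).
The 5th Sunday is 4 weeks later: 3 + 28 = 31.

31 January 1988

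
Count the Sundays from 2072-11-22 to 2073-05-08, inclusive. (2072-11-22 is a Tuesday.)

24

2072-11-22 is a Tuesday; the first Sunday on or after it is 2072-11-27 (5 days later).
From 2072-11-27 to 2073-05-08: 3 + 31 + 31 + 28 + 31 + 30 + 8 = 162 days (rest of November, December, January, February, March, April, May).
162 ÷ 7 = 23 full weeks with remainder 1, so 23 more Sundays after the first → 24.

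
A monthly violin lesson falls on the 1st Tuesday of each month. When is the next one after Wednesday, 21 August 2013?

3 September 2013

August 2013 starts on a Thursday, so its 1st Tuesday is 6 August 2013 (5 days in).
That is not after 21 August 2013, so look at September 2013.
September 2013 starts on a Sunday, so its 1st Tuesday is 3 September 2013 (2 days in).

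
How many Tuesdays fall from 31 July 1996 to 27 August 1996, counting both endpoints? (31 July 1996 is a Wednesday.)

31 July 1996 is a Wednesday; the first Tuesday on or after it is 6 August 1996 (6 days later).
From 6 August 1996 to 27 August 1996 is 27 − 6 = 21 days.
21 ÷ 7 = 3 full weeks with remainder 0, so 3 more Tuesdays after the first → 4.

4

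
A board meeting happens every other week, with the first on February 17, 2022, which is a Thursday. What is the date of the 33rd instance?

May 11, 2023

The 33rd occurrence is 32 intervals after the first: 32 × 14 = 448 days after February 17, 2022.
February has 28 days — 11 days to the end of February leaves 437.
From end of February to end of 2022 is 306 days (131 left).
January has 31 days (100 left).
February has 28 days (72 left).
March has 31 days (41 left).
April has 30 days (11 left).
11 days into May → May 11, 2023.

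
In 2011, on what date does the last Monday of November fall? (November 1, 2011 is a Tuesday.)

November 2011 begins on a Tuesday, so the first Monday is November 7 (6 days later).
November 2011 has 30 days. Adding weeks: 7, 14, 21, 28 — the last one ≤ 30 is the 28th.

28 November 2011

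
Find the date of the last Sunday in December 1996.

The first Sunday of December 1996 is December 1.
December 1996 has 31 days. Adding weeks: 1, 8, 15, 22, 29 — the last one ≤ 31 is the 29th.

1996-12-29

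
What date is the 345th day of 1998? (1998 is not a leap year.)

1998-12-11

January has 31 days (345 − 31 = 314 remain).
February has 28 days (314 − 28 = 286 remain).
March has 31 days (286 − 31 = 255 remain).
April has 30 days (255 − 30 = 225 remain).
May has 31 days (225 − 31 = 194 remain).
June has 30 days (194 − 30 = 164 remain).
July has 31 days (164 − 31 = 133 remain).
August has 31 days (133 − 31 = 102 remain).
September has 30 days (102 − 30 = 72 remain).
October has 31 days (72 − 31 = 41 remain).
November has 30 days (41 − 30 = 11 remain).
11 into December → December 11.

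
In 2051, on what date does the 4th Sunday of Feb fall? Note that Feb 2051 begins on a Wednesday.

Feb 26, 2051

Feb 2051 begins on a Wednesday, so the first Sunday is Feb 5 (4 days later).
The 4th Sunday is 3 weeks later: 5 + 21 = 26.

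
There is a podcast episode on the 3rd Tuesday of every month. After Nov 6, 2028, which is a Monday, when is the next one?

Nov 2028 starts on a Wednesday; its first Tuesday is the 7th, so the 3rd Tuesday is the 21st — Nov 21, 2028.
Nov 21, 2028 is after Nov 6, 2028, so that is the next one.

Nov 21, 2028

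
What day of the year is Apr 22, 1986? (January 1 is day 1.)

112

Days in months before Apr: 31 + 28 + 31 = 90.
Plus 22 days into Apr → day 112.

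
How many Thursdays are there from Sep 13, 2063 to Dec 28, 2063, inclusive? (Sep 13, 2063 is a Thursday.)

16

Sep 13, 2063 is a Thursday; the first Thursday on or after it is Sep 13, 2063.
From Sep 13, 2063 to Dec 28, 2063: 17 + 31 + 30 + 28 = 106 days (rest of Sep, Oct, Nov, Dec).
106 ÷ 7 = 15 full weeks with remainder 1, so 15 more Thursdays after the first → 16.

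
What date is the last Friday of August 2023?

25 August 2023

August 2023 begins on a Tuesday, so the first Friday is August 4 (3 days later).
August 2023 has 31 days. Adding weeks: 4, 11, 18, 25 — the last one ≤ 31 is the 25th.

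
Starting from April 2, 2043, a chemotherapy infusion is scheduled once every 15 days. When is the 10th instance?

August 15, 2043

The 10th occurrence is 9 intervals after the first: 9 × 15 = 135 days after April 2, 2043.
April has 30 days — 28 days to the end of April leaves 107.
May has 31 days (76 left).
June has 30 days (46 left).
July has 31 days (15 left).
15 days into August → August 15, 2043.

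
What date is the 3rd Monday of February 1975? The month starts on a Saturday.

February 17, 1975

February 1975 begins on a Saturday, so the first Monday is February 3 (2 days later).
The 3rd Monday is 2 weeks later: 3 + 14 = 17.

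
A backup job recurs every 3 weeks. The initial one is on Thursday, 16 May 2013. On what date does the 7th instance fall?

19 September 2013

The 7th occurrence is 6 intervals after the first: 6 × 21 = 126 days after 16 May 2013.
May has 31 days — 15 days to the end of May leaves 111.
June has 30 days (81 left).
July has 31 days (50 left).
August has 31 days (19 left).
19 days into September → 19 September 2013.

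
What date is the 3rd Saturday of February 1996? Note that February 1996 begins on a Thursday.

17 February 1996

February 1996 begins on a Thursday, so the first Saturday is February 3 (2 days later).
The 3rd Saturday is 2 weeks later: 3 + 14 = 17.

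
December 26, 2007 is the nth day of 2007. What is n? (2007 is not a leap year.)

Days in months before December: 31 + 28 + 31 + 30 + 31 + 30 + 31 + 31 + 30 + 31 + 30 = 334.
Plus 26 days into December → day 360.

360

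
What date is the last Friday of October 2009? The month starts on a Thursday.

October 2009 begins on a Thursday, so the first Friday is October 2 (1 day later).
October 2009 has 31 days. Adding weeks: 2, 9, 16, 23, 30 — the last one ≤ 31 is the 30th.

October 30, 2009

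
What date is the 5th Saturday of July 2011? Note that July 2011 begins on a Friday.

July 30, 2011

July 2011 begins on a Friday, so the first Saturday is July 2 (1 day later).
The 5th Saturday is 4 weeks later: 2 + 28 = 30.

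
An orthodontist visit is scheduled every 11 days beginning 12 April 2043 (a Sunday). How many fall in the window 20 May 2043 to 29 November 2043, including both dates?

Occurrences land 11·i days after 12 April 2043 for i = 0, 1, 2, …
20 May 2043 is 38 days after the start; 38 ÷ 11 = 3 remainder 5; since the remainder is 5, round up to i = 4. First occurrence in the window: #5 on 26 May 2043 (4×11 = 44 days in).
29 November 2043 is 231 days after the start; 231 ÷ 11 = 21 remainder 0. Last occurrence in the window: #22 on 29 November 2043.
Occurrences #5 through #22: 18 in total.

18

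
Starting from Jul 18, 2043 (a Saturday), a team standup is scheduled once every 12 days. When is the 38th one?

Oct 4, 2044

The 38th occurrence is 37 intervals after the first: 37 × 12 = 444 days after Jul 18, 2043.
Jul has 31 days — 13 days to the end of Jul leaves 431.
From end of Jul to end of 2043 is 153 days (278 left).
Jan has 31 days (247 left).
Feb has 29 days (218 left).
Mar has 31 days (187 left).
Apr has 30 days (157 left).
May has 31 days (126 left).
Jun has 30 days (96 left).
Jul has 31 days (65 left).
Aug has 31 days (34 left).
Sep has 30 days (4 left).
4 days into Oct → Oct 4, 2044.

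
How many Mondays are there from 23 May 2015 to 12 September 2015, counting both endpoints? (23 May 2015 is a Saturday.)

16

23 May 2015 is a Saturday; the first Monday on or after it is 25 May 2015 (2 days later).
From 25 May 2015 to 12 September 2015: 6 + 30 + 31 + 31 + 12 = 110 days (rest of May, June, July, August, September).
110 ÷ 7 = 15 full weeks with remainder 5, so 15 more Mondays after the first → 16.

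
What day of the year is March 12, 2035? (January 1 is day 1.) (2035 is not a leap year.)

Days in months before March: 31 + 28 = 59.
Plus 12 days into March → day 71.

71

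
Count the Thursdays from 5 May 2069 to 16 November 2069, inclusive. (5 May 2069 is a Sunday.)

5 May 2069 is a Sunday; the first Thursday on or after it is 9 May 2069 (4 days later).
From 9 May 2069 to 16 November 2069: 22 + 30 + 31 + 31 + 30 + 31 + 16 = 191 days (rest of May, June, July, August, September, October, November).
191 ÷ 7 = 27 full weeks with remainder 2, so 27 more Thursdays after the first → 28.

28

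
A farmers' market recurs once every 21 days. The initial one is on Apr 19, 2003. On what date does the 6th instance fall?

The 6th occurrence is 5 intervals after the first: 5 × 21 = 105 days after Apr 19, 2003.
Apr has 30 days — 11 days to the end of Apr leaves 94.
May has 31 days (63 left).
Jun has 30 days (33 left).
Jul has 31 days (2 left).
2 days into Aug → Aug 2, 2003.

Aug 2, 2003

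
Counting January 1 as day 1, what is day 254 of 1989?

1989-09-11

January has 31 days (254 − 31 = 223 remain).
February has 28 days (223 − 28 = 195 remain).
March has 31 days (195 − 31 = 164 remain).
April has 30 days (164 − 30 = 134 remain).
May has 31 days (134 − 31 = 103 remain).
June has 30 days (103 − 30 = 73 remain).
July has 31 days (73 − 31 = 42 remain).
August has 31 days (42 − 31 = 11 remain).
11 into September → September 11.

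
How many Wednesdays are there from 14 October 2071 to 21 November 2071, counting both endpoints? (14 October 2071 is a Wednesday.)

14 October 2071 is a Wednesday; the first Wednesday on or after it is 14 October 2071.
From 14 October 2071 to 21 November 2071: 17 + 21 = 38 days (rest of October, November).
38 ÷ 7 = 5 full weeks with remainder 3, so 5 more Wednesdays after the first → 6.

6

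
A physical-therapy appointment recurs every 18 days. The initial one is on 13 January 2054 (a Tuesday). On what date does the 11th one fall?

The 11th occurrence is 10 intervals after the first: 10 × 18 = 180 days after 13 January 2054.
January has 31 days — 18 days to the end of January leaves 162.
February has 28 days (134 left).
March has 31 days (103 left).
April has 30 days (73 left).
May has 31 days (42 left).
June has 30 days (12 left).
12 days into July → 12 July 2054.

12 July 2054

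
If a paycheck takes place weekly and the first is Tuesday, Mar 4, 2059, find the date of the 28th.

Sep 9, 2059

The 28th occurrence is 27 intervals after the first: 27 × 7 = 189 days after Mar 4, 2059.
Mar has 31 days — 27 days to the end of Mar leaves 162.
Apr has 30 days (132 left).
May has 31 days (101 left).
Jun has 30 days (71 left).
Jul has 31 days (40 left).
Aug has 31 days (9 left).
9 days into Sep → Sep 9, 2059.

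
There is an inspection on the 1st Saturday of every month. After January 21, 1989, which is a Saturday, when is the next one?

February 4, 1989

January 1989 starts on a Sunday, so its 1st Saturday is January 7, 1989 (6 days in).
That is not after January 21, 1989, so look at February 1989.
February 1989 starts on a Wednesday, so its 1st Saturday is February 4, 1989 (3 days in).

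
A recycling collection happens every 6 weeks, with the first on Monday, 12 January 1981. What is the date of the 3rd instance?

6 April 1981

The 3rd occurrence is 2 intervals after the first: 2 × 42 = 84 days after 12 January 1981.
January has 31 days — 19 days to the end of January leaves 65.
February has 28 days (37 left).
March has 31 days (6 left).
6 days into April → 6 April 1981.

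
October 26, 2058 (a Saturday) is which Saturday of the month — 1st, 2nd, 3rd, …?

Day 26 falls in week ⌈26/7⌉ of the month.
Days 1–7 hold the 1st Saturday, 8–14 the 2nd, 15–21 the 3rd, 22–28 the 4th, 29–31 the 5th.
26 is in the range for the 4th.

4th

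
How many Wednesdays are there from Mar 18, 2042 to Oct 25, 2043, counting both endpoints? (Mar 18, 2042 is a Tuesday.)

84

Mar 18, 2042 is a Tuesday; the first Wednesday on or after it is Mar 19, 2042 (1 day later).
From Mar 19, 2042 to Oct 25, 2043: 287 + 298 = 585 days (rest of 2042, to Oct 25, 2043 in 2043).
585 ÷ 7 = 83 full weeks with remainder 4, so 83 more Wednesdays after the first → 84.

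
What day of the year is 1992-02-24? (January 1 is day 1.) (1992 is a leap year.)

55

Days in months before February: 31 = 31.
Plus 24 days into February → day 55.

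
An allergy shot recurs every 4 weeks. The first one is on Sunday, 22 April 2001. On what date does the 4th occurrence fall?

15 July 2001

The 4th occurrence is 3 intervals after the first: 3 × 28 = 84 days after 22 April 2001.
April has 30 days — 8 days to the end of April leaves 76.
May has 31 days (45 left).
June has 30 days (15 left).
15 days into July → 15 July 2001.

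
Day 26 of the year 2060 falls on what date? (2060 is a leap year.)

26 into January → January 26.

January 26, 2060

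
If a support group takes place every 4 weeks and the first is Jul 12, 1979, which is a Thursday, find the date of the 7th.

The 7th occurrence is 6 intervals after the first: 6 × 28 = 168 days after Jul 12, 1979.
Jul has 31 days — 19 days to the end of Jul leaves 149.
Aug has 31 days (118 left).
Sep has 30 days (88 left).
Oct has 31 days (57 left).
Nov has 30 days (27 left).
27 days into Dec → Dec 27, 1979.

Dec 27, 1979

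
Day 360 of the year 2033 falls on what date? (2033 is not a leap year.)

December 26, 2033

January has 31 days (360 − 31 = 329 remain).
February has 28 days (329 − 28 = 301 remain).
March has 31 days (301 − 31 = 270 remain).
April has 30 days (270 − 30 = 240 remain).
May has 31 days (240 − 31 = 209 remain).
June has 30 days (209 − 30 = 179 remain).
July has 31 days (179 − 31 = 148 remain).
August has 31 days (148 − 31 = 117 remain).
September has 30 days (117 − 30 = 87 remain).
October has 31 days (87 − 31 = 56 remain).
November has 30 days (56 − 30 = 26 remain).
26 into December → December 26.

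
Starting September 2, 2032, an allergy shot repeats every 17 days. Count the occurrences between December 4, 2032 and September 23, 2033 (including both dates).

Occurrences land 17·i days after September 2, 2032 for i = 0, 1, 2, …
December 4, 2032 is 93 days after the start; 93 ÷ 17 = 5 remainder 8; since the remainder is 8, round up to i = 6. First occurrence in the window: #7 on December 13, 2032 (6×17 = 102 days in).
September 23, 2033 is 386 days after the start; 386 ÷ 17 = 22 remainder 12. Last occurrence in the window: #23 on September 11, 2033.
Occurrences #7 through #23: 17 in total.

17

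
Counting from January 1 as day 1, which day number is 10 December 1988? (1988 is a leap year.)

Days in months before December: 31 + 29 + 31 + 30 + 31 + 30 + 31 + 31 + 30 + 31 + 30 = 335.
Plus 10 days into December → day 345.

345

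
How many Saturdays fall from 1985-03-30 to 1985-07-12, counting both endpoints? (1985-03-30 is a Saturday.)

15

1985-03-30 is a Saturday; the first Saturday on or after it is 1985-03-30.
From 1985-03-30 to 1985-07-12: 1 + 30 + 31 + 30 + 12 = 104 days (rest of March, April, May, June, July).
104 ÷ 7 = 14 full weeks with remainder 6, so 14 more Saturdays after the first → 15.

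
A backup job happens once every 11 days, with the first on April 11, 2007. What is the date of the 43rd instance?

The 43rd occurrence is 42 intervals after the first: 42 × 11 = 462 days after April 11, 2007.
April has 30 days — 19 days to the end of April leaves 443.
From end of April to end of 2007 is 245 days (198 left).
January has 31 days (167 left).
February has 29 days (138 left).
March has 31 days (107 left).
April has 30 days (77 left).
May has 31 days (46 left).
June has 30 days (16 left).
16 days into July → July 16, 2008.

July 16, 2008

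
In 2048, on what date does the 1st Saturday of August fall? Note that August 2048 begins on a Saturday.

1 August 2048

August 2048 begins on a Saturday, so the first Saturday is August 1.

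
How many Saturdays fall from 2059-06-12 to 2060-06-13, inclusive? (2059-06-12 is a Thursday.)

2059-06-12 is a Thursday; the first Saturday on or after it is 2059-06-14 (2 days later).
From 2059-06-14 to 2060-06-13: 200 + 165 = 365 days (rest of 2059, to 2060-06-13 in 2060).
365 ÷ 7 = 52 full weeks with remainder 1, so 52 more Saturdays after the first → 53.

53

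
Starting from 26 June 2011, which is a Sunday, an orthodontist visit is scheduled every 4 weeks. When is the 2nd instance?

24 July 2011

The 2nd occurrence is 1 interval after the first: 1 × 28 = 28 days after 26 June 2011.
June has 30 days — 4 days to the end of June leaves 24.
24 days into July → 24 July 2011.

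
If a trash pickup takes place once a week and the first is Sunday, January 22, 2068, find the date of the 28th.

The 28th occurrence is 27 intervals after the first: 27 × 7 = 189 days after January 22, 2068.
January has 31 days — 9 days to the end of January leaves 180.
February has 29 days (151 left).
March has 31 days (120 left).
April has 30 days (90 left).
May has 31 days (59 left).
June has 30 days (29 left).
29 days into July → July 29, 2068.

July 29, 2068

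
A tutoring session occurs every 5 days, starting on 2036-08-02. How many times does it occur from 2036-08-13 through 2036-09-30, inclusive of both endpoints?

Occurrences land 5·i days after 2036-08-02 for i = 0, 1, 2, …
2036-08-13 is 11 days after the start; 11 ÷ 5 = 2 remainder 1; since the remainder is 1, round up to i = 3. First occurrence in the window: #4 on 2036-08-17 (3×5 = 15 days in).
2036-09-30 is 59 days after the start; 59 ÷ 5 = 11 remainder 4. Last occurrence in the window: #12 on 2036-09-26.
Occurrences #4 through #12: 9 in total.

9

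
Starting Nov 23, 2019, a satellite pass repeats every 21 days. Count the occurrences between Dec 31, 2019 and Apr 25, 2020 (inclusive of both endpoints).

Occurrences land 21·i days after Nov 23, 2019 for i = 0, 1, 2, …
Dec 31, 2019 is 38 days after the start; 38 ÷ 21 = 1 remainder 17; since the remainder is 17, round up to i = 2. First occurrence in the window: #3 on Jan 4, 2020 (2×21 = 42 days in).
Apr 25, 2020 is 154 days after the start; 154 ÷ 21 = 7 remainder 7. Last occurrence in the window: #8 on Apr 18, 2020.
Occurrences #3 through #8: 6 in total.

6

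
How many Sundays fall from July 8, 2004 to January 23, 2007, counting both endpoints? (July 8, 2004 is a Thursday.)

July 8, 2004 is a Thursday; the first Sunday on or after it is July 11, 2004 (3 days later).
From July 11, 2004 to January 23, 2007: 173 + 365 + 365 + 23 = 926 days (rest of 2004, 2005, 2006, to January 23, 2007 in 2007).
926 ÷ 7 = 132 full weeks with remainder 2, so 132 more Sundays after the first → 133.

133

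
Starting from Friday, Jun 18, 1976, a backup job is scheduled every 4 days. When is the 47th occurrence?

Dec 19, 1976

The 47th occurrence is 46 intervals after the first: 46 × 4 = 184 days after Jun 18, 1976.
Jun has 30 days — 12 days to the end of Jun leaves 172.
Jul has 31 days (141 left).
Aug has 31 days (110 left).
Sep has 30 days (80 left).
Oct has 31 days (49 left).
Nov has 30 days (19 left).
19 days into Dec → Dec 19, 1976.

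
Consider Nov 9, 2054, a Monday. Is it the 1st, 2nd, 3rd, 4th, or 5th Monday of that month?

Day 9 falls in week ⌈9/7⌉ of the month.
Days 1–7 hold the 1st Monday, 8–14 the 2nd, 15–21 the 3rd, 22–28 the 4th, 29–31 the 5th.
9 is in the range for the 2nd.

2nd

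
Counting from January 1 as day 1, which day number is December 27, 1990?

361

Days in months before December: 31 + 28 + 31 + 30 + 31 + 30 + 31 + 31 + 30 + 31 + 30 = 334.
Plus 27 days into December → day 361.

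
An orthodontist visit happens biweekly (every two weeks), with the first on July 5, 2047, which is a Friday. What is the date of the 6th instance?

The 6th occurrence is 5 intervals after the first: 5 × 14 = 70 days after July 5, 2047.
July has 31 days — 26 days to the end of July leaves 44.
August has 31 days (13 left).
13 days into September → September 13, 2047.

September 13, 2047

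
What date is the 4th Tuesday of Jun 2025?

The first Tuesday of Jun 2025 is Jun 3.
The 4th Tuesday is 3 weeks later: 3 + 21 = 24.

Jun 24, 2025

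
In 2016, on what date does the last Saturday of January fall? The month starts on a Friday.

January 2016 begins on a Friday, so the first Saturday is January 2 (1 day later).
January 2016 has 31 days. Adding weeks: 2, 9, 16, 23, 30 — the last one ≤ 31 is the 30th.

2016-01-30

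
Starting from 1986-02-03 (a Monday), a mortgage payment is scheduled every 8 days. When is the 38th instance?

The 38th occurrence is 37 intervals after the first: 37 × 8 = 296 days after 1986-02-03.
February has 28 days — 25 days to the end of February leaves 271.
March has 31 days (240 left).
April has 30 days (210 left).
May has 31 days (179 left).
June has 30 days (149 left).
July has 31 days (118 left).
August has 31 days (87 left).
September has 30 days (57 left).
October has 31 days (26 left).
26 days into November → 1986-11-26.

1986-11-26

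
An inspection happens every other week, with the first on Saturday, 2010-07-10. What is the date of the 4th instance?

The 4th occurrence is 3 intervals after the first: 3 × 14 = 42 days after 2010-07-10.
July has 31 days — 21 days to the end of July leaves 21.
21 days into August → 2010-08-21.

2010-08-21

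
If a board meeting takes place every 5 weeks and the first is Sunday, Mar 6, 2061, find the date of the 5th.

The 5th occurrence is 4 intervals after the first: 4 × 35 = 140 days after Mar 6, 2061.
Mar has 31 days — 25 days to the end of Mar leaves 115.
Apr has 30 days (85 left).
May has 31 days (54 left).
Jun has 30 days (24 left).
24 days into Jul → Jul 24, 2061.

Jul 24, 2061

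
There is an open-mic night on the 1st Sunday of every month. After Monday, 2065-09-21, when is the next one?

September 2065 starts on a Tuesday, so its 1st Sunday is 2065-09-06 (5 days in).
That is not after 2065-09-21, so look at October 2065.
October 2065 starts on a Thursday, so its 1st Sunday is 2065-10-04 (3 days in).

2065-10-04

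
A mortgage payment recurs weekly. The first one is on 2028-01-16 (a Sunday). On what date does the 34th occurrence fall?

The 34th occurrence is 33 intervals after the first: 33 × 7 = 231 days after 2028-01-16.
January has 31 days — 15 days to the end of January leaves 216.
February has 29 days (187 left).
March has 31 days (156 left).
April has 30 days (126 left).
May has 31 days (95 left).
June has 30 days (65 left).
July has 31 days (34 left).
August has 31 days (3 left).
3 days into September → 2028-09-03.

2028-09-03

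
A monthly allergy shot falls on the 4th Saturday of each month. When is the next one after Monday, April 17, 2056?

April 2056 starts on a Saturday; its first Saturday is the 1st, so the 4th Saturday is the 22nd — April 22, 2056.
April 22, 2056 is after April 17, 2056, so that is the next one.

April 22, 2056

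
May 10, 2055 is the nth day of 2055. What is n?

Days in months before May: 31 + 28 + 31 + 30 = 120.
Plus 10 days into May → day 130.

130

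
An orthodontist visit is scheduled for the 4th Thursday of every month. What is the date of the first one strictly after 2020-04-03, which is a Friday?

April 2020 starts on a Wednesday; its first Thursday is the 2nd, so the 4th Thursday is the 23rd — 2020-04-23.
2020-04-23 is after 2020-04-03, so that is the next one.

2020-04-23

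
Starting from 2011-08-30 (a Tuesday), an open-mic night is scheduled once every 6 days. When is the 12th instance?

The 12th occurrence is 11 intervals after the first: 11 × 6 = 66 days after 2011-08-30.
August has 31 days — 1 day to the end of August leaves 65.
September has 30 days (35 left).
October has 31 days (4 left).
4 days into November → 2011-11-04.

2011-11-04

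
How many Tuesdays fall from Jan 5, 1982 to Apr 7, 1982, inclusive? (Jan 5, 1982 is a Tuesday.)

14

Jan 5, 1982 is a Tuesday; the first Tuesday on or after it is Jan 5, 1982.
From Jan 5, 1982 to Apr 7, 1982: 26 + 28 + 31 + 7 = 92 days (rest of Jan, Feb, Mar, Apr).
92 ÷ 7 = 13 full weeks with remainder 1, so 13 more Tuesdays after the first → 14.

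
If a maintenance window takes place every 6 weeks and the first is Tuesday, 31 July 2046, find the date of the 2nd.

11 September 2046

The 2nd occurrence is 1 interval after the first: 1 × 42 = 42 days after 31 July 2046.
July has 31 days — 0 days to the end of July leaves 42.
August has 31 days (11 left).
11 days into September → 11 September 2046.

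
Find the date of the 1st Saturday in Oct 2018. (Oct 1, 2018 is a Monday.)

Oct 6, 2018

Oct 2018 begins on a Monday, so the first Saturday is Oct 6 (5 days later).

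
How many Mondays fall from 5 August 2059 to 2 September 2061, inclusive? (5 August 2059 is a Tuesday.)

5 August 2059 is a Tuesday; the first Monday on or after it is 11 August 2059 (6 days later).
From 11 August 2059 to 2 September 2061: 142 + 366 + 245 = 753 days (rest of 2059, 2060, to 2 September 2061 in 2061).
753 ÷ 7 = 107 full weeks with remainder 4, so 107 more Mondays after the first → 108.

108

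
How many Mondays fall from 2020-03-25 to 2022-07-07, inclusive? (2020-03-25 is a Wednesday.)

119

2020-03-25 is a Wednesday; the first Monday on or after it is 2020-03-30 (5 days later).
From 2020-03-30 to 2022-07-07: 276 + 365 + 188 = 829 days (rest of 2020, 2021, to 2022-07-07 in 2022).
829 ÷ 7 = 118 full weeks with remainder 3, so 118 more Mondays after the first → 119.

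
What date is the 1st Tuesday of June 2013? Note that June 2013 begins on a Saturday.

June 4, 2013

June 2013 begins on a Saturday, so the first Tuesday is June 4 (3 days later).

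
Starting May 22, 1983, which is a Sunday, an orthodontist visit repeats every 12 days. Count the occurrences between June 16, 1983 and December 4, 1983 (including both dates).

Occurrences land 12·i days after May 22, 1983 for i = 0, 1, 2, …
June 16, 1983 is 25 days after the start; 25 ÷ 12 = 2 remainder 1; since the remainder is 1, round up to i = 3. First occurrence in the window: #4 on June 27, 1983 (3×12 = 36 days in).
December 4, 1983 is 196 days after the start; 196 ÷ 12 = 16 remainder 4. Last occurrence in the window: #17 on November 30, 1983.
Occurrences #4 through #17: 14 in total.

14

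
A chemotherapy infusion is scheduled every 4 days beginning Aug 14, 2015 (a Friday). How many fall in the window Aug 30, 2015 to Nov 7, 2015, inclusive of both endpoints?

18

Occurrences land 4·i days after Aug 14, 2015 for i = 0, 1, 2, …
Aug 30, 2015 is 16 days after the start; 16 ÷ 4 = 4 remainder 0. First occurrence in the window: #5 on Aug 30, 2015 (4×4 = 16 days in).
Nov 7, 2015 is 85 days after the start; 85 ÷ 4 = 21 remainder 1. Last occurrence in the window: #22 on Nov 6, 2015.
Occurrences #5 through #22: 18 in total.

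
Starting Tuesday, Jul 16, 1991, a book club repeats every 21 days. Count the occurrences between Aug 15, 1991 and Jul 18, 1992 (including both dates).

Occurrences land 21·i days after Jul 16, 1991 for i = 0, 1, 2, …
Aug 15, 1991 is 30 days after the start; 30 ÷ 21 = 1 remainder 9; since the remainder is 9, round up to i = 2. First occurrence in the window: #3 on Aug 27, 1991 (2×21 = 42 days in).
Jul 18, 1992 is 368 days after the start; 368 ÷ 21 = 17 remainder 11. Last occurrence in the window: #18 on Jul 7, 1992.
Occurrences #3 through #18: 16 in total.

16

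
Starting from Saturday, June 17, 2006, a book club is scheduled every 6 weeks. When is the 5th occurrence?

The 5th occurrence is 4 intervals after the first: 4 × 42 = 168 days after June 17, 2006.
June has 30 days — 13 days to the end of June leaves 155.
July has 31 days (124 left).
August has 31 days (93 left).
September has 30 days (63 left).
October has 31 days (32 left).
November has 30 days (2 left).
2 days into December → December 2, 2006.

December 2, 2006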